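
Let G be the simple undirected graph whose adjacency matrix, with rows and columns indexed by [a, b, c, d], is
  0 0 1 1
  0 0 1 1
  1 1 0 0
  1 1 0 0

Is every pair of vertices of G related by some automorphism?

G is 2-regular and connected on 4 vertices, i.e. the cycle C_4. The automorphisms of the 4-cycle are exactly the symmetries of a regular 4-gon: the dihedral group D_4, |D_4| = 8. Under this action every vertex can be carried to every other, so G is vertex-transitive.

Yes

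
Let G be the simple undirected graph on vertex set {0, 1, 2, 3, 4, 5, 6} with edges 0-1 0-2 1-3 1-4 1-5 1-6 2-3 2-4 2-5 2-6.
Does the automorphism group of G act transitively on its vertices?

No

Automorphisms preserve degree, but G has vertices of degree 2 and vertices of degree 5; no automorphism maps one to the other, so G is not vertex-transitive.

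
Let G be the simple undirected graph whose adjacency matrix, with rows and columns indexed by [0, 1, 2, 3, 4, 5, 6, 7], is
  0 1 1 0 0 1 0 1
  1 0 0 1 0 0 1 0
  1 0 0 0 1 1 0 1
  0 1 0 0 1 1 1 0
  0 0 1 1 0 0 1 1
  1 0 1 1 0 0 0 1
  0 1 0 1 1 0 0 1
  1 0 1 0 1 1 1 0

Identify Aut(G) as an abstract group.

{e}

The degree sequence is [4, 3, 4, 4, 4, 4, 4, 5]. Checking the degree-preserving permutations of the vertex set shows that none except the identity preserves every edge, so Aut(G) is trivial.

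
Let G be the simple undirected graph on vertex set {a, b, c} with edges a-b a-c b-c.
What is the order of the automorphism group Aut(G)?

6

All 3 vertices are pairwise adjacent: G = K_3. Every bijection on the vertex set is an automorphism of K_3; hence Aut(K_3) ≅ S_3, order 6.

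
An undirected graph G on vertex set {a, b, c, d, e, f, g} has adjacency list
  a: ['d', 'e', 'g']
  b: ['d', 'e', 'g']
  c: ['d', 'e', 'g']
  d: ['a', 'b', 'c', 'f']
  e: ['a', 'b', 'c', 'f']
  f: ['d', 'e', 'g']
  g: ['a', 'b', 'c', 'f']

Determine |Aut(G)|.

The vertices split by degree into {d, e, g} (degree 4) and {a, b, c, f} (degree 3); every edge runs between the two parts, so G is the complete bipartite graph K_{3,4}. Automorphisms preserve the bipartition setwise (since the parts differ in size) and act as S_3 × S_4 within it; |Aut| = 144.

144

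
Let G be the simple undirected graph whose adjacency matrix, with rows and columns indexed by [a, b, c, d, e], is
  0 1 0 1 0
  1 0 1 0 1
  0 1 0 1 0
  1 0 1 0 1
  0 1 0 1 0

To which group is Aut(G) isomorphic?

The vertices split by degree into {b, d} (degree 3) and {a, c, e} (degree 2); every edge runs between the two parts, so G is the complete bipartite graph K_{2,3}. Automorphisms preserve the bipartition setwise (since the parts differ in size) and act as S_3 × S_2 within it; |Aut| = 12.

S_3 × S_2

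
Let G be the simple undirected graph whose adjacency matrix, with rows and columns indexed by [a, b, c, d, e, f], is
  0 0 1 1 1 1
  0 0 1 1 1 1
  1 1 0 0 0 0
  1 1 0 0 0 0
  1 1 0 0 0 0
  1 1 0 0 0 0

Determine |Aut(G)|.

48

The vertices split by degree into {a, b} (degree 4) and {c, d, e, f} (degree 2); every edge runs between the two parts, so G is the complete bipartite graph K_{2,4}. The parts have unequal sizes, so no automorphism swaps them; each part is permuted independently, giving S_4 × S_2 of order 4!·2! = 48.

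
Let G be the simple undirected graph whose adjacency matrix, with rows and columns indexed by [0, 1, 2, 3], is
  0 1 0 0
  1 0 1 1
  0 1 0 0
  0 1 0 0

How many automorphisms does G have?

6

Vertex 1 has degree 3 and every other vertex has degree 1, so G is the star K_{1,3} with centre 1. The 3 leaves are pairwise interchangeable while the centre is fixed, giving Aut(G) = S_3.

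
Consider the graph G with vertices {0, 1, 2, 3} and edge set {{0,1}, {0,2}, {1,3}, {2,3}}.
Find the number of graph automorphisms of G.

G is 2-regular and bipartite on 2^2 = 4 vertices with girth 4; it is the hypercube graph Q_2. The symmetry group of the 2-cube is the hyperoctahedral group B_2 = Z_2 ≀ S_2, of order 2^2·2! = 8.

8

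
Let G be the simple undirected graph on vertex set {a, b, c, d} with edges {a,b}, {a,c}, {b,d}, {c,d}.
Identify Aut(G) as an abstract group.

G is 2-regular and bipartite on 2^2 = 4 vertices with girth 4; it is the hypercube graph Q_2. The symmetry group of the 2-cube is the hyperoctahedral group B_2 = Z_2 ≀ S_2, of order 2^2·2! = 8.

the hyperoctahedral group B_2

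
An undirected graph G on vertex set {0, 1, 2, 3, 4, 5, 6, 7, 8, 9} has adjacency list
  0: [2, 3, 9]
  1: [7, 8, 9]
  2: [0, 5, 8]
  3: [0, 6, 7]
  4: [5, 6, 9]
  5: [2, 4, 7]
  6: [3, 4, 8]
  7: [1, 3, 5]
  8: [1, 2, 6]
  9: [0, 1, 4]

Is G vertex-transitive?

G is 3-regular on 10 vertices with no triangles and no 4-cycles (girth 5): this is the Petersen graph. Viewing the Petersen graph as the Kneser graph K(5,2) — vertices are 2-subsets of {1,…,5}, edges join disjoint pairs — its automorphisms are exactly the permutations of the 5-element set, so Aut ≅ S_5 of order 120. Under this action every vertex can be carried to every other, so G is vertex-transitive.

Yes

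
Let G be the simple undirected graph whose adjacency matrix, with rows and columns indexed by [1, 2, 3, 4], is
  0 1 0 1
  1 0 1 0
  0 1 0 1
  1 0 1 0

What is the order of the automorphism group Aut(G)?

G is 2-regular and bipartite on 2^2 = 4 vertices with girth 4; it is the hypercube graph Q_2. The symmetry group of the 2-cube is the hyperoctahedral group B_2 = Z_2 ≀ S_2, of order 2^2·2! = 8.

8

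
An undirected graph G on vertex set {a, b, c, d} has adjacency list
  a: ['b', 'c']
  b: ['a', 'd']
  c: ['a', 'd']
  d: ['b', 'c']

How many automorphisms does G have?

8

G is 2-regular and connected on 4 vertices, i.e. the cycle C_4. C_4 has 4 rotations and 4 reflections, so Aut(C_4) ≅ D_4 of order 8.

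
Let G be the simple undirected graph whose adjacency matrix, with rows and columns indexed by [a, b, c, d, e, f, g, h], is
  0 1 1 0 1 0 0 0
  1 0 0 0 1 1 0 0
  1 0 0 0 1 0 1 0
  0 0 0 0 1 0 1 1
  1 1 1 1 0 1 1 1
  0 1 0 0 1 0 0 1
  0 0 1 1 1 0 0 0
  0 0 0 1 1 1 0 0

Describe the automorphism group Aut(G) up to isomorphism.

Vertex e is the unique vertex of degree 7; the remaining 7 vertices each have degree 3 and induce a cycle, so G is the wheel on 8 vertices with hub e. With the hub fixed, the remaining symmetry is that of the rim cycle C_7, giving the dihedral group D_7.

the dihedral group of order 14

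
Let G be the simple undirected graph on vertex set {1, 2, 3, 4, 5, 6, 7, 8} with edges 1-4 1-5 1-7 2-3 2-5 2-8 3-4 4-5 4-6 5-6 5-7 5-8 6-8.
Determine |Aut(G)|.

1

Degrees alone do not determine every vertex (e.g. 1 and 2 both have degree 3), but their neighbour-degree multisets differ: N(1) has degrees [2, 4, 6] while N(2) has degrees [2, 3, 6]. Repeating this refinement separates all vertices, so the only automorphism is the identity.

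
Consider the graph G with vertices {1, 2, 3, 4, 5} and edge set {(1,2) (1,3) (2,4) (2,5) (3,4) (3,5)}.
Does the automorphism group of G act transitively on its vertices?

No

Automorphisms preserve degree, but G has vertices of degree 2 and vertices of degree 3; no automorphism maps one to the other, so G is not vertex-transitive.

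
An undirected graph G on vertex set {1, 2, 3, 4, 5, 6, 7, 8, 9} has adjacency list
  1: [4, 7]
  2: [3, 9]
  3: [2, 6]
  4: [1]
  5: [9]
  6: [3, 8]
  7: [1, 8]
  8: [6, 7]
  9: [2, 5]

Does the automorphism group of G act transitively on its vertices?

Automorphisms preserve degree, but G has vertices of degree 1 and vertices of degree 2; no automorphism maps one to the other, so G is not vertex-transitive.

No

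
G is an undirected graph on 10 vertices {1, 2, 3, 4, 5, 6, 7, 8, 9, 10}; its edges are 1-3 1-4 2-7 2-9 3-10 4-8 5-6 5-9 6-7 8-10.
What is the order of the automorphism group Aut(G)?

200

G has two connected components, {2, 5, 6, 7, 9} and {1, 3, 4, 8, 10}; each is 2-regular, so G = C_5 ⊔ C_5. Aut of a disjoint union of two copies of C_5 is the wreath product D_5 ≀ Z_2, of order 2·10² = 200.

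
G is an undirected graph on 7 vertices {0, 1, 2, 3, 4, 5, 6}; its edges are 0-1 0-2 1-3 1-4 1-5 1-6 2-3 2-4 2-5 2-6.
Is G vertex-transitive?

Automorphisms preserve degree, but G has vertices of degree 2 and vertices of degree 5; no automorphism maps one to the other, so G is not vertex-transitive.

No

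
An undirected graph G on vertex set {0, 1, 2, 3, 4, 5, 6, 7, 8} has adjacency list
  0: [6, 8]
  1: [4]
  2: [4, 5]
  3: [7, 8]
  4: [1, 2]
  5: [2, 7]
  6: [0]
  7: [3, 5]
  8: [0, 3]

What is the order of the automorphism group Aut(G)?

The degree sequence is [2, 1, 2, 2, 2, 2, 1, 2, 2]; the two degree-1 vertices 1 and 6 are the ends of a path, so G = P_9. The only nontrivial automorphism of a path is the end-to-end reflection, so Aut(G) ≅ Z_2.

2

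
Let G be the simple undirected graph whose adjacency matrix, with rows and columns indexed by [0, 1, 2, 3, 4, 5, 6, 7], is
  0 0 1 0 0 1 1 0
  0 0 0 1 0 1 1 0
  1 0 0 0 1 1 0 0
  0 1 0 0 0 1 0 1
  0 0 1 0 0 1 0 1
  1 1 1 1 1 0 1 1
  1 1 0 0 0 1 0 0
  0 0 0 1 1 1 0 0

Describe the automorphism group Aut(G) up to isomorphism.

Vertex 5 is the unique vertex of degree 7; the remaining 7 vertices each have degree 3 and induce a cycle, so G is the wheel on 8 vertices with hub 5. Every automorphism fixes the hub and acts on the rim 7-cycle, so Aut(G) ≅ Aut(C_7) = D_7 of order 14.

D_7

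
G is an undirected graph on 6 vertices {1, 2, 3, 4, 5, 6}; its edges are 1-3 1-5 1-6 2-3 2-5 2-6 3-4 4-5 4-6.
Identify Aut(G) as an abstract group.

G is 3-regular and bipartite with parts {3, 5, 6} and {1, 2, 4} (each part is independent and every cross-pair is an edge), so G = K_{3,3}. Each part can be permuted independently (S_3 × S_3) and the two equal-size parts can also be swapped, giving (S_3 × S_3) ⋊ Z_2 of order 2·(3!)² = 72.

(S_3 × S_3) ⋊ Z_2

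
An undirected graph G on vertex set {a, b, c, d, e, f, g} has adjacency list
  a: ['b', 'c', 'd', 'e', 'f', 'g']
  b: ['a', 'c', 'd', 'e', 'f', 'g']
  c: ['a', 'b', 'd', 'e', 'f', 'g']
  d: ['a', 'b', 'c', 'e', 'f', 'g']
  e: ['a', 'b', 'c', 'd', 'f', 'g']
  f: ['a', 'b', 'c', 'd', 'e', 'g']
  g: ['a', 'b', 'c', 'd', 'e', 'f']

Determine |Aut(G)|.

All 7 vertices are pairwise adjacent: G = K_7. Every bijection on the vertex set is an automorphism of K_7; hence Aut(K_7) ≅ S_7, order 5040.

5040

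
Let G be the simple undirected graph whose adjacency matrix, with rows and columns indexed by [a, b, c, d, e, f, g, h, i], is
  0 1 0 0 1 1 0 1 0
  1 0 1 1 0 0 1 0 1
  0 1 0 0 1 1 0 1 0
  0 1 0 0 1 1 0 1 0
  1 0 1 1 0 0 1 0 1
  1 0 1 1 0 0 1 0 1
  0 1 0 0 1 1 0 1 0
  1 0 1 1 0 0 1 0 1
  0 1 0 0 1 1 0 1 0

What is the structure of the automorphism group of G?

S_4 × S_5

The vertices split by degree into {b, e, f, h} (degree 5) and {a, c, d, g, i} (degree 4); every edge runs between the two parts, so G is the complete bipartite graph K_{4,5}. Automorphisms preserve the bipartition setwise (since the parts differ in size) and act as S_4 × S_5 within it; |Aut| = 2880.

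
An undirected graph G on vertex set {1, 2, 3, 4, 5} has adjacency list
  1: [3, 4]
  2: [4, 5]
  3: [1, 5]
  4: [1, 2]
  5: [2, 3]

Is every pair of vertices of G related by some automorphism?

Every vertex has degree 2 and the graph is connected, so G is the 5-cycle C_5. C_5 has 5 rotations and 5 reflections, so Aut(C_5) ≅ D_5 of order 10. Under this action every vertex can be carried to every other, so G is vertex-transitive.

Yes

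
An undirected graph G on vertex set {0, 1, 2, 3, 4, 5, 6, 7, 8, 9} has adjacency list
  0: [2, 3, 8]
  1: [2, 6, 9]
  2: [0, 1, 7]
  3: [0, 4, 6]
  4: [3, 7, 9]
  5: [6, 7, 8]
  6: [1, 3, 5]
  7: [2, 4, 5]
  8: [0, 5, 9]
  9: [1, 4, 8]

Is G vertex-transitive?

G is 3-regular on 10 vertices with no triangles and no 4-cycles (girth 5): this is the Petersen graph. Viewing the Petersen graph as the Kneser graph K(5,2) — vertices are 2-subsets of {1,…,5}, edges join disjoint pairs — its automorphisms are exactly the permutations of the 5-element set, so Aut ≅ S_5 of order 120. This group acts transitively on the 10 vertices.

Yes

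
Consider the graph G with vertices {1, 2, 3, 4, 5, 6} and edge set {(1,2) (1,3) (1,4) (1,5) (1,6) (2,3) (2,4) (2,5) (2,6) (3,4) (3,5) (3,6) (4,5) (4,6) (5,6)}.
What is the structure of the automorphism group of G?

All 6 vertices are pairwise adjacent: G = K_6. Any permutation of the 6 vertices preserves K_6, so Aut(K_6) = S_6 of order 6! = 720.

S_6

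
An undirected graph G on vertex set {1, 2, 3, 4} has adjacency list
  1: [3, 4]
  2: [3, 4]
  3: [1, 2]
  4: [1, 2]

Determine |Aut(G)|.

8

G is 2-regular and bipartite on 2^2 = 4 vertices with girth 4; it is the hypercube graph Q_2. The symmetry group of the 2-cube is the hyperoctahedral group B_2 = Z_2 ≀ S_2, of order 2^2·2! = 8.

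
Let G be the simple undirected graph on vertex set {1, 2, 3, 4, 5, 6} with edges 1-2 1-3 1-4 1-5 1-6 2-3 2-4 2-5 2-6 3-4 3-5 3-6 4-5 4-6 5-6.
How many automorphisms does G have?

720

All 6 vertices are pairwise adjacent: G = K_6. Every bijection on the vertex set is an automorphism of K_6; hence Aut(K_6) ≅ S_6, order 720.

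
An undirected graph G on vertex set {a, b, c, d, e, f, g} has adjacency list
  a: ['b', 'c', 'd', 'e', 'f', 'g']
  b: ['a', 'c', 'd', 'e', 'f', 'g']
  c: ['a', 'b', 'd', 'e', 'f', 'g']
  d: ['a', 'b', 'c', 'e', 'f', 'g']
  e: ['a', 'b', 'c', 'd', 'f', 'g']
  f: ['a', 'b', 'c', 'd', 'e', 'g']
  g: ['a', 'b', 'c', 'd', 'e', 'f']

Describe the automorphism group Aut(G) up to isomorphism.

the symmetric group on 7 letters

All 7 vertices are pairwise adjacent: G = K_7. Every bijection on the vertex set is an automorphism of K_7; hence Aut(K_7) ≅ S_7, order 5040.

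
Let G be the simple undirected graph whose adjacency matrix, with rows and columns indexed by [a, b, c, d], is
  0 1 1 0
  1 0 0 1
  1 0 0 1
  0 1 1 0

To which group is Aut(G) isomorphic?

the dihedral group of order 8

G is 2-regular and bipartite on 2^2 = 4 vertices with girth 4; it is the hypercube graph Q_2. Aut(Q_2) consists of the signed permutations of the 2 coordinate axes: 2! permutations times 2^2 sign flips, so |Aut| = 2^2·2! = 8.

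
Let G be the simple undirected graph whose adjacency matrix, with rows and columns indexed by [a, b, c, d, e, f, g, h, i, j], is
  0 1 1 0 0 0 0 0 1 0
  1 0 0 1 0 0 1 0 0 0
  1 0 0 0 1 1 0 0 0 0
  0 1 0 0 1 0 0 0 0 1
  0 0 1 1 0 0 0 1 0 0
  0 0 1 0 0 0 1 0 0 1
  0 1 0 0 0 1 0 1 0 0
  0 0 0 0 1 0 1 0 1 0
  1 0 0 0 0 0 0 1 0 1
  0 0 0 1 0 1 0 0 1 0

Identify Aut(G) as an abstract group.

G is 3-regular on 10 vertices with no triangles and no 4-cycles (girth 5): this is the Petersen graph. It is a classical fact that the Petersen graph has automorphism group S_5 (order 120), arising from its description as the Kneser graph K(5,2).

the symmetric group S_5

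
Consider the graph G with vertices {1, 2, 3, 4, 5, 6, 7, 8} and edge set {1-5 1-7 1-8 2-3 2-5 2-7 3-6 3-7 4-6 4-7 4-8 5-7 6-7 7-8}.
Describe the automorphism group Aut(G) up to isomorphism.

Vertex 7 is the unique vertex of degree 7; the remaining 7 vertices each have degree 3 and induce a cycle, so G is the wheel on 8 vertices with hub 7. Every automorphism fixes the hub and acts on the rim 7-cycle, so Aut(G) ≅ Aut(C_7) = D_7 of order 14.

D_7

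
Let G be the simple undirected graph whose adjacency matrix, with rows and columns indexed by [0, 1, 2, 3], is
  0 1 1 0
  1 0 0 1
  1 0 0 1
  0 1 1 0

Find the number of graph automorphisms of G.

G is 2-regular and connected on 4 vertices, i.e. the cycle C_4. C_4 has 4 rotations and 4 reflections, so Aut(C_4) ≅ D_4 of order 8.

8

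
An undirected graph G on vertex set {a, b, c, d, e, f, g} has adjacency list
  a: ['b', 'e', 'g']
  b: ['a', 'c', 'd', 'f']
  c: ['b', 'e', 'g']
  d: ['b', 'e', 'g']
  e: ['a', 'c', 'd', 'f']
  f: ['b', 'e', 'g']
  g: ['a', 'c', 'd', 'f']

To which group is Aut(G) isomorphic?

S_3 × S_4

The vertices split by degree into {b, e, g} (degree 4) and {a, c, d, f} (degree 3); every edge runs between the two parts, so G is the complete bipartite graph K_{3,4}. The parts have unequal sizes, so no automorphism swaps them; each part is permuted independently, giving S_3 × S_4 of order 3!·4! = 144.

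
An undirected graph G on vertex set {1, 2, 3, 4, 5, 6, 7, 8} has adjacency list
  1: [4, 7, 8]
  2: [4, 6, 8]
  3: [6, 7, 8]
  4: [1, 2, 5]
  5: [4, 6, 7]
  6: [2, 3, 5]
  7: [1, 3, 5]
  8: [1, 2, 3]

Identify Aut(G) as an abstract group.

Z_2^3 ⋊ S_3

G is 3-regular and bipartite on 2^3 = 8 vertices with girth 4; it is the hypercube graph Q_3. The symmetry group of the 3-cube is the hyperoctahedral group B_3 = Z_2 ≀ S_3, of order 2^3·3! = 48.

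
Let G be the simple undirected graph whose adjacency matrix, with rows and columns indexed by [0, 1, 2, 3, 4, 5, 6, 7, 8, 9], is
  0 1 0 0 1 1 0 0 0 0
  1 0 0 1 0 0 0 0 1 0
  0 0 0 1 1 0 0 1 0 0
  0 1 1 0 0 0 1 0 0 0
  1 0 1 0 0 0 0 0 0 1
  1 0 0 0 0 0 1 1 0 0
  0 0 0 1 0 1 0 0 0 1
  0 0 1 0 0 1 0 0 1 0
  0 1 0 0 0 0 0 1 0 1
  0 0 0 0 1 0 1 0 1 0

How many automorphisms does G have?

120

G is 3-regular on 10 vertices with no triangles and no 4-cycles (girth 5): this is the Petersen graph. It is a classical fact that the Petersen graph has automorphism group S_5 (order 120), arising from its description as the Kneser graph K(5,2).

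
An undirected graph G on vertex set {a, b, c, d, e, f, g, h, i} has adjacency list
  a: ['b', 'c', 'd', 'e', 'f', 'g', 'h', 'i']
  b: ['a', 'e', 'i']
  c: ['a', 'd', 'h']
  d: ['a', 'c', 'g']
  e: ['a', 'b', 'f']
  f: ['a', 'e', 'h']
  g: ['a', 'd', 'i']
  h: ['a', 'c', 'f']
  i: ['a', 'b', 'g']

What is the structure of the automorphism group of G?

D_8

Vertex a is the unique vertex of degree 8; the remaining 8 vertices each have degree 3 and induce a cycle, so G is the wheel on 9 vertices with hub a. With the hub fixed, the remaining symmetry is that of the rim cycle C_8, giving the dihedral group D_8.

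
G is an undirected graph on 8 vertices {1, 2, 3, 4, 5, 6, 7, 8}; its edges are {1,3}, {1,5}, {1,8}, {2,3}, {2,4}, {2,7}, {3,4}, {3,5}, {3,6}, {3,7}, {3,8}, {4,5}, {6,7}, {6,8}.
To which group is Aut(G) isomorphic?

the dihedral group of order 14

Vertex 3 is the unique vertex of degree 7; the remaining 7 vertices each have degree 3 and induce a cycle, so G is the wheel on 8 vertices with hub 3. With the hub fixed, the remaining symmetry is that of the rim cycle C_7, giving the dihedral group D_7.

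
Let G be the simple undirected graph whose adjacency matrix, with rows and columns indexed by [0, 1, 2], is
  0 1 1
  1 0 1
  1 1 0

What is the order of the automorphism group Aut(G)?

Every vertex has degree 2, so G is the complete graph K_3. Any permutation of the 3 vertices preserves K_3, so Aut(K_3) = S_3 of order 3! = 6.

6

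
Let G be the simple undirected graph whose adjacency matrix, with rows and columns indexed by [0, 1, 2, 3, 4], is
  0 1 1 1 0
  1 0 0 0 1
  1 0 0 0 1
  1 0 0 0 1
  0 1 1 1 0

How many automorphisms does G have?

12

The vertices split by degree into {0, 4} (degree 3) and {1, 2, 3} (degree 2); every edge runs between the two parts, so G is the complete bipartite graph K_{2,3}. Automorphisms preserve the bipartition setwise (since the parts differ in size) and act as S_2 × S_3 within it; |Aut| = 12.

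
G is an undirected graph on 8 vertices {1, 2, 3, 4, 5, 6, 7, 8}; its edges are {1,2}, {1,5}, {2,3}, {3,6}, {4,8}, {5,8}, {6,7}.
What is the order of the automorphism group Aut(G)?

2

The degree sequence is [2, 2, 2, 1, 2, 2, 1, 2]; the two degree-1 vertices 4 and 7 are the ends of a path, so G = P_8. The only nontrivial automorphism of a path is the end-to-end reflection, so Aut(G) ≅ Z_2.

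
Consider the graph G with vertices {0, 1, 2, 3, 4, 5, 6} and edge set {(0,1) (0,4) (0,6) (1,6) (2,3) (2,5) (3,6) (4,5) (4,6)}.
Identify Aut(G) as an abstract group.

the trivial group

The degree sequence is [3, 2, 2, 2, 3, 2, 4]. Checking the degree-preserving permutations of the vertex set shows that none except the identity preserves every edge, so Aut(G) is trivial.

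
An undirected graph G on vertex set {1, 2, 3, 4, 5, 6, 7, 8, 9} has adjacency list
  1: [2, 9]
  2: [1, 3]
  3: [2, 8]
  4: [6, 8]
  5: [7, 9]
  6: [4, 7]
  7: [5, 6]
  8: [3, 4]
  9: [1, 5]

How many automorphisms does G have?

Every vertex has degree 2 and the graph is connected, so G is the 9-cycle C_9. C_9 has 9 rotations and 9 reflections, so Aut(C_9) ≅ D_9 of order 18.

18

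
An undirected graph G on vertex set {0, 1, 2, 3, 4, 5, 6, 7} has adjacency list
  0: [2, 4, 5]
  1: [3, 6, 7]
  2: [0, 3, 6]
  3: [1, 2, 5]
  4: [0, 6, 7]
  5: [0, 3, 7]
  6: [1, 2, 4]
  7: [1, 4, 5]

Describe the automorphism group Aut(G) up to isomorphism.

G is 3-regular and bipartite on 2^3 = 8 vertices with girth 4; it is the hypercube graph Q_3. Aut(Q_3) consists of the signed permutations of the 3 coordinate axes: 3! permutations times 2^3 sign flips, so |Aut| = 2^3·3! = 48.

Z_2^3 ⋊ S_3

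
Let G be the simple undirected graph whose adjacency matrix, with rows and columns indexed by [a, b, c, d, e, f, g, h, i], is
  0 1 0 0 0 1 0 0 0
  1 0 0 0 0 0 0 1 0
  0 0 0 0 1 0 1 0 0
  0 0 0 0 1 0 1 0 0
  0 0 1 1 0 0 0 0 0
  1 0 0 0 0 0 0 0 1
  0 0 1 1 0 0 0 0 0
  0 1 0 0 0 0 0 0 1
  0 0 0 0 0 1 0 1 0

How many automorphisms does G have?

G has two connected components, {a, b, f, h, i} and {c, d, e, g}; each is 2-regular, so G = C_5 ⊔ C_4. The components are non-isomorphic (different sizes), so Aut(G) = Aut(C_5) × Aut(C_4) = D_5 × D_4 of order 10·8 = 80.

80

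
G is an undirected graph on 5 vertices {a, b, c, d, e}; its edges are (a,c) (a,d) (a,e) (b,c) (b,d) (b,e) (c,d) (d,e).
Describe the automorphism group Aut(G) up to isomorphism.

the dihedral group of order 8

Vertex d is the unique vertex of degree 4; the remaining 4 vertices each have degree 3 and induce a cycle, so G is the wheel on 5 vertices with hub d. With the hub fixed, the remaining symmetry is that of the rim cycle C_4, giving the dihedral group D_4.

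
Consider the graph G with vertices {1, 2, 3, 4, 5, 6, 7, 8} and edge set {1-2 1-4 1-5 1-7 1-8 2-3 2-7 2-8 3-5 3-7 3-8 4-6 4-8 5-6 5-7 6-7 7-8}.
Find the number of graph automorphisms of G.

The degree sequence is [5, 4, 4, 3, 4, 3, 6, 5]. Checking the degree-preserving permutations of the vertex set shows that none except the identity preserves every edge, so Aut(G) is trivial.

1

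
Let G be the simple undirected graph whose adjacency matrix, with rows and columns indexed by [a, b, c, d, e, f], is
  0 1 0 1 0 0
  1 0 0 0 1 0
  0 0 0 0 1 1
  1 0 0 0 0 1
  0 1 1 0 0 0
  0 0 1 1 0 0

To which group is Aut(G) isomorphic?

G is 2-regular and connected on 6 vertices, i.e. the cycle C_6. C_6 has 6 rotations and 6 reflections, so Aut(C_6) ≅ D_6 of order 12.

D_6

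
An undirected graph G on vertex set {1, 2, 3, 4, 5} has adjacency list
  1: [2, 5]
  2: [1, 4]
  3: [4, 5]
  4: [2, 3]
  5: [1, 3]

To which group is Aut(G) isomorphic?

D_5

G is 2-regular and connected on 5 vertices, i.e. the cycle C_5. C_5 has 5 rotations and 5 reflections, so Aut(C_5) ≅ D_5 of order 10.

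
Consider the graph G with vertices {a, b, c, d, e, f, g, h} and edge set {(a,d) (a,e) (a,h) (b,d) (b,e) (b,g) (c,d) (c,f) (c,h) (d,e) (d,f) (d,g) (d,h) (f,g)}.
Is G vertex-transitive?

Vertex d is the only vertex of degree 7, so every automorphism fixes it; G is not vertex-transitive.

No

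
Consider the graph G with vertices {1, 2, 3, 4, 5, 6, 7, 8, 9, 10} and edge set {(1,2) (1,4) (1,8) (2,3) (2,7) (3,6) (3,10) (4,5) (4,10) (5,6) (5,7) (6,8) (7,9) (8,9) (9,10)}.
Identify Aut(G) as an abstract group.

G is 3-regular on 10 vertices with no triangles and no 4-cycles (girth 5): this is the Petersen graph. It is a classical fact that the Petersen graph has automorphism group S_5 (order 120), arising from its description as the Kneser graph K(5,2).

the symmetric group S_5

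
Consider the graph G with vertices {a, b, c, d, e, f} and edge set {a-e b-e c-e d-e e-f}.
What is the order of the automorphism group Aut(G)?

Vertex e has degree 5 and every other vertex has degree 1, so G is the star K_{1,5} with centre e. Any automorphism fixes the centre and permutes the 5 leaves freely, so Aut(G) ≅ S_5 of order 5! = 120.

120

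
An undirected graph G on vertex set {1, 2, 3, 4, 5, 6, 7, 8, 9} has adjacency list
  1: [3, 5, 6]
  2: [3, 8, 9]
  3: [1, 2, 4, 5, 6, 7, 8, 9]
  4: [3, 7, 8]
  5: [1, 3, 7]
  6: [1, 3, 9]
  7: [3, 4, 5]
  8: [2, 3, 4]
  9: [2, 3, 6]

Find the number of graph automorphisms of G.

16

Vertex 3 is the unique vertex of degree 8; the remaining 8 vertices each have degree 3 and induce a cycle, so G is the wheel on 9 vertices with hub 3. With the hub fixed, the remaining symmetry is that of the rim cycle C_8, giving the dihedral group D_8.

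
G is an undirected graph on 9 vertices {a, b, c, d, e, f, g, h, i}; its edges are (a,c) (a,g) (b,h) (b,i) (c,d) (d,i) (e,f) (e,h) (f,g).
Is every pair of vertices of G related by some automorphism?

Yes

G is 2-regular and connected on 9 vertices, i.e. the cycle C_9. The automorphisms of the 9-cycle are exactly the symmetries of a regular 9-gon: the dihedral group D_9, |D_9| = 18. Under this action every vertex can be carried to every other, so G is vertex-transitive.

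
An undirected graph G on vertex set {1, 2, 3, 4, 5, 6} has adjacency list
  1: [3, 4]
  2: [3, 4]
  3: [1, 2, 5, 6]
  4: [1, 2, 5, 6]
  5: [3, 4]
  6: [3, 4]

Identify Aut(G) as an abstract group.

S_4 × S_2

The vertices split by degree into {3, 4} (degree 4) and {1, 2, 5, 6} (degree 2); every edge runs between the two parts, so G is the complete bipartite graph K_{2,4}. Automorphisms preserve the bipartition setwise (since the parts differ in size) and act as S_4 × S_2 within it; |Aut| = 48.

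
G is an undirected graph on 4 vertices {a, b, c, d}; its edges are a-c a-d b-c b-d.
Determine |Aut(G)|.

G is 2-regular and bipartite with parts {a, b} and {c, d} (each part is independent and every cross-pair is an edge), so G = K_{2,2}. Each part can be permuted independently (S_2 × S_2) and the two equal-size parts can also be swapped, giving (S_2 × S_2) ⋊ Z_2 of order 2·(2!)² = 8.

8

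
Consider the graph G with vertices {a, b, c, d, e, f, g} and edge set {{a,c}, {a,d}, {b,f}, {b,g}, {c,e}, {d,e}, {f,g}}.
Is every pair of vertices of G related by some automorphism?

G has two connected components, {a, c, d, e} and {b, f, g}; each is 2-regular, so G = C_4 ⊔ C_3. The orbit of a under Aut(G) is {a, c, d, e}, which does not contain b, so G is not vertex-transitive.

No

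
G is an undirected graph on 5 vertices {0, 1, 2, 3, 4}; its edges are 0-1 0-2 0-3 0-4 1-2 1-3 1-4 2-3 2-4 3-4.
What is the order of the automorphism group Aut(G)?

All 5 vertices are pairwise adjacent: G = K_5. Every bijection on the vertex set is an automorphism of K_5; hence Aut(K_5) ≅ S_5, order 120.

120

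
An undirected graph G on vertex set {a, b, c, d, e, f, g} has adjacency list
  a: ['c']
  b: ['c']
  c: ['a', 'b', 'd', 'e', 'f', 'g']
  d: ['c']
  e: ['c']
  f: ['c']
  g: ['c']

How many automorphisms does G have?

Vertex c has degree 6 and every other vertex has degree 1, so G is the star K_{1,6} with centre c. The 6 leaves are pairwise interchangeable while the centre is fixed, giving Aut(G) = S_6.

720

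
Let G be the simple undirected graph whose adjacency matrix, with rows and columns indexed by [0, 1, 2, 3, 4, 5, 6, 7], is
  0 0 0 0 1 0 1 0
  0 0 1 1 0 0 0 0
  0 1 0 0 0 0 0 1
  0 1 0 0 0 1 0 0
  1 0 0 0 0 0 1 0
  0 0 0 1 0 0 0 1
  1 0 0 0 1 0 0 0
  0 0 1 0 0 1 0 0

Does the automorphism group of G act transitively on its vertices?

No

G has two connected components, {1, 2, 3, 5, 7} and {0, 4, 6}; each is 2-regular, so G = C_5 ⊔ C_3. The orbit of 0 under Aut(G) is {0, 4, 6}, which does not contain 1, so G is not vertex-transitive.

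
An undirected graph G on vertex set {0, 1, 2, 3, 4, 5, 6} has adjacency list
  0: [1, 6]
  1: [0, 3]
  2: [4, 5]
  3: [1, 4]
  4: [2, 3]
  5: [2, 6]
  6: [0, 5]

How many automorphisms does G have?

G is 2-regular and connected on 7 vertices, i.e. the cycle C_7. The automorphisms of the 7-cycle are exactly the symmetries of a regular 7-gon: the dihedral group D_7, |D_7| = 14.

14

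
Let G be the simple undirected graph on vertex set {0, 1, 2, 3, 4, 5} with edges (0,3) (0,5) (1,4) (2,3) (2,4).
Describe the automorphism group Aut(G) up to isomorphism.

C_2

The degree sequence is [2, 1, 2, 2, 2, 1]; the two degree-1 vertices 1 and 5 are the ends of a path, so G = P_6. A path has exactly one nontrivial symmetry — reversal — giving Aut(G) of order 2.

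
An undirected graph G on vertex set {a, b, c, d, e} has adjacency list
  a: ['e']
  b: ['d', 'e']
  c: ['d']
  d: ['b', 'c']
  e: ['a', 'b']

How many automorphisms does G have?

2

The degree sequence is [1, 2, 1, 2, 2]; the two degree-1 vertices a and c are the ends of a path, so G = P_5. A path has exactly one nontrivial symmetry — reversal — giving Aut(G) of order 2.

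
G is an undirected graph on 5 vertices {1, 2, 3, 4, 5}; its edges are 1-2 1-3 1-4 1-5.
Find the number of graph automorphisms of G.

Vertex 1 has degree 4 and every other vertex has degree 1, so G is the star K_{1,4} with centre 1. Any automorphism fixes the centre and permutes the 4 leaves freely, so Aut(G) ≅ S_4 of order 4! = 24.

24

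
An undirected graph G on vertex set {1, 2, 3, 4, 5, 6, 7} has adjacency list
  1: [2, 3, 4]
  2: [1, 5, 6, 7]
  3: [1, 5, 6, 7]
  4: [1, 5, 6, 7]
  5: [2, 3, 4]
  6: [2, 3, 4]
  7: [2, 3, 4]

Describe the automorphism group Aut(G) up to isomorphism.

S_3 × S_4

The vertices split by degree into {2, 3, 4} (degree 4) and {1, 5, 6, 7} (degree 3); every edge runs between the two parts, so G is the complete bipartite graph K_{3,4}. Automorphisms preserve the bipartition setwise (since the parts differ in size) and act as S_3 × S_4 within it; |Aut| = 144.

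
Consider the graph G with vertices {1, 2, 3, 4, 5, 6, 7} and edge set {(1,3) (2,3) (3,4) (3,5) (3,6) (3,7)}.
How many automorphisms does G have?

720

Vertex 3 has degree 6 and every other vertex has degree 1, so G is the star K_{1,6} with centre 3. The 6 leaves are pairwise interchangeable while the centre is fixed, giving Aut(G) = S_6.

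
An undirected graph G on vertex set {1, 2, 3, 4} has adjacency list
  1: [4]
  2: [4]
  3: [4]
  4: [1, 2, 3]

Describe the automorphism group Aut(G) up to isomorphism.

Vertex 4 has degree 3 and every other vertex has degree 1, so G is the star K_{1,3} with centre 4. The 3 leaves are pairwise interchangeable while the centre is fixed, giving Aut(G) = S_3.

the symmetric group on 3 letters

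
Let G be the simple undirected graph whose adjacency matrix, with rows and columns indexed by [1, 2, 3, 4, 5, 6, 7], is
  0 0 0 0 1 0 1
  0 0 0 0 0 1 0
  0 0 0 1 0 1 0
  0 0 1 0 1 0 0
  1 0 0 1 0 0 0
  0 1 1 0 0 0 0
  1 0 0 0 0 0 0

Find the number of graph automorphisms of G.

2

The degree sequence is [2, 1, 2, 2, 2, 2, 1]; the two degree-1 vertices 2 and 7 are the ends of a path, so G = P_7. The only nontrivial automorphism of a path is the end-to-end reflection, so Aut(G) ≅ Z_2.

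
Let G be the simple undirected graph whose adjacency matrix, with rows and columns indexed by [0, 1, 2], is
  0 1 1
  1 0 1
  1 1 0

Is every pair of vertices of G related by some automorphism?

All 3 vertices are pairwise adjacent: G = K_3. Every bijection on the vertex set is an automorphism of K_3; hence Aut(K_3) ≅ S_3, order 6. Under this action every vertex can be carried to every other, so G is vertex-transitive.

Yes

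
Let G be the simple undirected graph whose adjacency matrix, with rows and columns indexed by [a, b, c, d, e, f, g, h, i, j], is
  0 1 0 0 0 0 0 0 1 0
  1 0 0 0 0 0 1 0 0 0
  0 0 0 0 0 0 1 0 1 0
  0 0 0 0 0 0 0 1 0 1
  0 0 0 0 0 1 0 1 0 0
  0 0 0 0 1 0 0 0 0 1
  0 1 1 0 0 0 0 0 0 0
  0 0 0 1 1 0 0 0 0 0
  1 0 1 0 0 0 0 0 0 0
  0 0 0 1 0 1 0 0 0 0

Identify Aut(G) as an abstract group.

G has two connected components, {d, e, f, h, j} and {a, b, c, g, i}; each is 2-regular, so G = C_5 ⊔ C_5. With two isomorphic components, Aut(G) = Aut(C_5) ≀ S_2 = (D_5 × D_5) ⋊ Z_2: permute each cycle by D_5, then optionally swap the two cycles. Order 2·(2·5)² = 200.

D_5 ≀ Z_2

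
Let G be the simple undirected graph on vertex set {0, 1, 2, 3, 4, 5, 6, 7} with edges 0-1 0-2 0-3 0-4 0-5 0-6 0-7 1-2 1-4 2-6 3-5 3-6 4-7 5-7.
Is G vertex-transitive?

Vertex 0 is the only vertex of degree 7, so every automorphism fixes it; G is not vertex-transitive.

No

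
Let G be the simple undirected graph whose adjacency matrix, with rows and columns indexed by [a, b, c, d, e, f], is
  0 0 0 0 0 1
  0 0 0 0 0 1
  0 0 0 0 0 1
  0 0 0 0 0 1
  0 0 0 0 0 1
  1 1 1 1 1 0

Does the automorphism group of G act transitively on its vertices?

No

Vertex f is the only vertex of degree 5, so every automorphism fixes it; G is not vertex-transitive.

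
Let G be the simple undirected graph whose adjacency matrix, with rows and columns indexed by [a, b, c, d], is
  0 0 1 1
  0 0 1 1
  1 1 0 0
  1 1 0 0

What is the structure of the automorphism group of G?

Z_2^2 ⋊ S_2

G is 2-regular and bipartite on 2^2 = 4 vertices with girth 4; it is the hypercube graph Q_2. The symmetry group of the 2-cube is the hyperoctahedral group B_2 = Z_2 ≀ S_2, of order 2^2·2! = 8.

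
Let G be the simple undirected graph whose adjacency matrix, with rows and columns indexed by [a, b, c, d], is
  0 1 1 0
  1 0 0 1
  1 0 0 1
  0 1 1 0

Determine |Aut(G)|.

G is 2-regular and connected on 4 vertices, i.e. the cycle C_4. The automorphisms of the 4-cycle are exactly the symmetries of a regular 4-gon: the dihedral group D_4, |D_4| = 8.

8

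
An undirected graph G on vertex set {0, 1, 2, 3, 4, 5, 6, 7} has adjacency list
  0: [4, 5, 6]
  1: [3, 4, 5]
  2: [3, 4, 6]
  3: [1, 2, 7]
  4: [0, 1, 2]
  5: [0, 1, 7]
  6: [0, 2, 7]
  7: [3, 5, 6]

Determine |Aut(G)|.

G is 3-regular and bipartite on 2^3 = 8 vertices with girth 4; it is the hypercube graph Q_3. The symmetry group of the 3-cube is the hyperoctahedral group B_3 = Z_2 ≀ S_3, of order 2^3·3! = 48.

48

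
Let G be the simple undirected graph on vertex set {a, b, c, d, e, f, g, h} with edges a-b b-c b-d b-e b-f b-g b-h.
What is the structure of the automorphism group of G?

Vertex b has degree 7 and every other vertex has degree 1, so G is the star K_{1,7} with centre b. Any automorphism fixes the centre and permutes the 7 leaves freely, so Aut(G) ≅ S_7 of order 7! = 5040.

the symmetric group on 7 letters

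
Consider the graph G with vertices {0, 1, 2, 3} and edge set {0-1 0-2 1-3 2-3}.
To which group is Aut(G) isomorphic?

S_2 ≀ Z_2

G is 2-regular and bipartite with parts {1, 2} and {0, 3} (each part is independent and every cross-pair is an edge), so G = K_{2,2}. Each part can be permuted independently (S_2 × S_2) and the two equal-size parts can also be swapped, giving (S_2 × S_2) ⋊ Z_2 of order 2·(2!)² = 8.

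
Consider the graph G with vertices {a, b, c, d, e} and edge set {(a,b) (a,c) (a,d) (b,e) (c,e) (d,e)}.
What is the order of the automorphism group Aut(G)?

12

The vertices split by degree into {a, e} (degree 3) and {b, c, d} (degree 2); every edge runs between the two parts, so G is the complete bipartite graph K_{2,3}. Automorphisms preserve the bipartition setwise (since the parts differ in size) and act as S_3 × S_2 within it; |Aut| = 12.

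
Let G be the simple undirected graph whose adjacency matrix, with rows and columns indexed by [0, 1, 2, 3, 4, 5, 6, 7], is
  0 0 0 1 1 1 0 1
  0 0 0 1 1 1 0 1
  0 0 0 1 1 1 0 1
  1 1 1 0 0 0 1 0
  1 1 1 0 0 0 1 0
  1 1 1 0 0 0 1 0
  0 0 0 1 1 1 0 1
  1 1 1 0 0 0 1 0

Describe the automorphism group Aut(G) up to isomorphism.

S_4 ≀ Z_2

G is 4-regular and bipartite with parts {3, 4, 5, 7} and {0, 1, 2, 6} (each part is independent and every cross-pair is an edge), so G = K_{4,4}. Aut(K_{4,4}) is the wreath product S_4 ≀ Z_2: permute within each part, then optionally swap the parts; |Aut| = 2·(4!)² = 1152.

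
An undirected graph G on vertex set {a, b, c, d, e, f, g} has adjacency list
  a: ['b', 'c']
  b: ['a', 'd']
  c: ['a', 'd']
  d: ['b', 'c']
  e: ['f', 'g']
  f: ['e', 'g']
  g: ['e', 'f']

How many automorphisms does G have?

G has two connected components, {a, b, c, d} and {e, f, g}; each is 2-regular, so G = C_4 ⊔ C_3. No automorphism exchanges components of different sizes, hence Aut(G) is the direct product D_3 × D_4, order 48.

48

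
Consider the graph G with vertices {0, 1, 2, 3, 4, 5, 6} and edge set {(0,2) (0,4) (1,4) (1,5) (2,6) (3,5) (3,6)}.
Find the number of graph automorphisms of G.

14

G is 2-regular and connected on 7 vertices, i.e. the cycle C_7. The automorphisms of the 7-cycle are exactly the symmetries of a regular 7-gon: the dihedral group D_7, |D_7| = 14.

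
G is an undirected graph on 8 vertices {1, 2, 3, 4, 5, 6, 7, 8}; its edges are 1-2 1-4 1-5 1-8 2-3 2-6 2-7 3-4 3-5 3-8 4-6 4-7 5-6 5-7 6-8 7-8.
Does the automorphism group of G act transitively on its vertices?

Yes

G is 4-regular and bipartite with parts {1, 3, 6, 7} and {2, 4, 5, 8} (each part is independent and every cross-pair is an edge), so G = K_{4,4}. Aut(K_{4,4}) is the wreath product S_4 ≀ Z_2: permute within each part, then optionally swap the parts; |Aut| = 2·(4!)² = 1152. This group acts transitively on the 8 vertices.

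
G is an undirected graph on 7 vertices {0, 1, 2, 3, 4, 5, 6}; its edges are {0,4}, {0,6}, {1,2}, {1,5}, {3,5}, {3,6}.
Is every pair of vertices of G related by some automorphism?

No

Automorphisms preserve degree, but G has vertices of degree 1 and vertices of degree 2; no automorphism maps one to the other, so G is not vertex-transitive.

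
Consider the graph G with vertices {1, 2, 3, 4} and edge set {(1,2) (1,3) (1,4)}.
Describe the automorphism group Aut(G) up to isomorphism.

the symmetric group on 3 letters

Vertex 1 has degree 3 and every other vertex has degree 1, so G is the star K_{1,3} with centre 1. Any automorphism fixes the centre and permutes the 3 leaves freely, so Aut(G) ≅ S_3 of order 3! = 6.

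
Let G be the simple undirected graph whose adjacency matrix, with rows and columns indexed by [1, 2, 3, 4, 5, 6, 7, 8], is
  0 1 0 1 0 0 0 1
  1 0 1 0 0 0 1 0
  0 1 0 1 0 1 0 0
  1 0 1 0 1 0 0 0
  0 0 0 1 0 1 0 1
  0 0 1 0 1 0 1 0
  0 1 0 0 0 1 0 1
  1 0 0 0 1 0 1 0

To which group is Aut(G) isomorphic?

Z_2^3 ⋊ S_3

G is 3-regular and bipartite on 2^3 = 8 vertices with girth 4; it is the hypercube graph Q_3. Aut(Q_3) consists of the signed permutations of the 3 coordinate axes: 3! permutations times 2^3 sign flips, so |Aut| = 2^3·3! = 48.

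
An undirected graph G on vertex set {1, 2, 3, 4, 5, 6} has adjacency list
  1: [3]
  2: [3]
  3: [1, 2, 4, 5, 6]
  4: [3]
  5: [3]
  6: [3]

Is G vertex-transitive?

No

Vertex 3 is the only vertex of degree 5, so every automorphism fixes it; G is not vertex-transitive.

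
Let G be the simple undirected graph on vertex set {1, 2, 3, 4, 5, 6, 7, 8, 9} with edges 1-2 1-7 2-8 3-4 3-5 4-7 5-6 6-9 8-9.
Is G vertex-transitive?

G is 2-regular and connected on 9 vertices, i.e. the cycle C_9. The automorphisms of the 9-cycle are exactly the symmetries of a regular 9-gon: the dihedral group D_9, |D_9| = 18. This group acts transitively on the 9 vertices.

Yes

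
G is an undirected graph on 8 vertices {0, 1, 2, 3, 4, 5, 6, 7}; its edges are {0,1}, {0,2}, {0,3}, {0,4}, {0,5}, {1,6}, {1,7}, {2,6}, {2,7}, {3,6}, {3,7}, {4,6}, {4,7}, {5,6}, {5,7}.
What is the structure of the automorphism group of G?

The vertices split by degree into {0, 6, 7} (degree 5) and {1, 2, 3, 4, 5} (degree 3); every edge runs between the two parts, so G is the complete bipartite graph K_{3,5}. The parts have unequal sizes, so no automorphism swaps them; each part is permuted independently, giving S_5 × S_3 of order 5!·3! = 720.

S_5 × S_3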